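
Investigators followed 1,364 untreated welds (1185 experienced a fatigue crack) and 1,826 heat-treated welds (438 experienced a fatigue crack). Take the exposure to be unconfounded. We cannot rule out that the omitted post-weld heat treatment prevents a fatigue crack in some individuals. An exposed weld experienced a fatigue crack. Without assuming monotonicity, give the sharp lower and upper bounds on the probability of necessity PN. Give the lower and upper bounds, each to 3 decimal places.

p₁ = P(outcome | exposed) = 1185/1364 = 0.86877
p₀ = P(outcome | unexposed) = 438/1826 = 0.23987
Under exogeneity alone the bounds on PN are max{0,(p₁−p₀)/p₁} ≤ PN ≤ min{1,(1−p₀)/p₁}.
  lower = (p₁ − p₀)/p₁ = 0.6289 / 0.86877 ≈ 0.7239
  upper = min{1, (1 − p₀)/p₁} = 0.76013 / 0.86877 ≈ 0.8750

0.724 ≤ PN ≤ 0.875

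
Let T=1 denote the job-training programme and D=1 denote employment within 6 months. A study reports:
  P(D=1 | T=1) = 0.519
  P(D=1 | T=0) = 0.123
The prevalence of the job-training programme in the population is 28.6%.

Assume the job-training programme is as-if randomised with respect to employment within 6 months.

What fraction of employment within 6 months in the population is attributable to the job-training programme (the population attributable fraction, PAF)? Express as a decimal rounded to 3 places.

Let p₁ = 0.519, p₀ = 0.123.
Overall risk P(Y=1) = π·p₁ + (1−π)·p₀ = 0.286×0.519 + 0.714×0.123 = 0.23626.
Under exogeneity, PAF = [P(Y=1) − p₀] / P(Y=1).
PAF = (0.23626 − 0.123) / 0.23626 ≈ 0.4794

PAF ≈ 0.479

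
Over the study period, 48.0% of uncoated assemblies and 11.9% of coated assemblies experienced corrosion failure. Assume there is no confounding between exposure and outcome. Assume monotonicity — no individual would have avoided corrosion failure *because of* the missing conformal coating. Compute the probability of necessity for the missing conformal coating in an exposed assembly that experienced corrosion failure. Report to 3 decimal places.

p₁ = 0.48, p₀ = 0.119.
Under exogeneity and monotonicity, PN = (p₁ − p₀) / p₁.
PN = (0.48 − 0.119) / 0.48 = 0.361 / 0.48 ≈ 0.7521

PN ≈ 0.752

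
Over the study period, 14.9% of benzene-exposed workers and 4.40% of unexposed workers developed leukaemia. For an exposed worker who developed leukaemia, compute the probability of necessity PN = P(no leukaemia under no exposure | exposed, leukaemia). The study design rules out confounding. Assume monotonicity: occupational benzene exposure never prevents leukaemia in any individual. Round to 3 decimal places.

PN ≈ 0.705

p₁ = 0.149, p₀ = 0.044.
Under exogeneity and monotonicity, PN = (p₁ − p₀) / p₁.
PN = (0.149 − 0.044) / 0.149 = 0.105 / 0.149 ≈ 0.7047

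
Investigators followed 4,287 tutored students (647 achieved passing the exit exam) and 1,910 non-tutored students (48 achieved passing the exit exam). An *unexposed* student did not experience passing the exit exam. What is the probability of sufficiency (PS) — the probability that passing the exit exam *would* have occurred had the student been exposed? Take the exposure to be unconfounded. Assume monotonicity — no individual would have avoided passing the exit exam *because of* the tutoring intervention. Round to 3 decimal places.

PS ≈ 0.129

p₁ = P(outcome | exposed) = 647/4287 = 0.15092
p₀ = P(outcome | unexposed) = 48/1910 = 0.025131
Under exogeneity and monotonicity, PS = (p₁ − p₀) / (1 − p₀).
PS = (0.15092 − 0.025131) / (1 − 0.025131) = 0.12579 / 0.97487 ≈ 0.1290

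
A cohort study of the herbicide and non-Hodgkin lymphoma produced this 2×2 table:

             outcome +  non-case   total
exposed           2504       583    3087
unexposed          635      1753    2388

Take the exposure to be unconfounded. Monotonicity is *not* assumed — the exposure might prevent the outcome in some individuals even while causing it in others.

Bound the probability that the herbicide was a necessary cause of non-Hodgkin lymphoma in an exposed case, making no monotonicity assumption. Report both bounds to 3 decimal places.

p₁ = P(outcome | exposed) = 2504/3087 = 0.81114
p₀ = P(outcome | unexposed) = 635/2388 = 0.26591
Under exogeneity alone the bounds on PN are max{0,(p₁−p₀)/p₁} ≤ PN ≤ min{1,(1−p₀)/p₁}.
  lower = (p₁ − p₀)/p₁ = 0.54523 / 0.81114 ≈ 0.6722
  upper = min{1, (1 − p₀)/p₁} = 0.73409 / 0.81114 ≈ 0.9050

0.672 ≤ PN ≤ 0.905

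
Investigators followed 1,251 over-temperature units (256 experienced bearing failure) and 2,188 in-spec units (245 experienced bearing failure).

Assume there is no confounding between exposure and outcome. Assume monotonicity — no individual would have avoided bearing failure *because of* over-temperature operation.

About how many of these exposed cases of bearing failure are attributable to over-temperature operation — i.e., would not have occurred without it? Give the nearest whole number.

about 116 cases

p₁ = P(outcome | exposed) = 256/1251 = 0.20464
p₀ = P(outcome | unexposed) = 245/2188 = 0.11197
PN = (p₁ − p₀)/p₁ = (0.20464 − 0.11197) / 0.20464 ≈ 0.45281.
Attributable cases ≈ PN × (exposed cases) = 0.45281 × 256 ≈ 115.92.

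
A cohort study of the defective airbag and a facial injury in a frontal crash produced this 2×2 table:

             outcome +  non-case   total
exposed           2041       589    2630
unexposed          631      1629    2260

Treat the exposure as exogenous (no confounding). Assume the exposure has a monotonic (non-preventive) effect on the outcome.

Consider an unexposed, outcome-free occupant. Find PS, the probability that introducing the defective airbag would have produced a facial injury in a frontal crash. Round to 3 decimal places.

PS ≈ 0.689

p₁ = P(outcome | exposed) = 2041/2630 = 0.77605
p₀ = P(outcome | unexposed) = 631/2260 = 0.2792
Under exogeneity and monotonicity, PS = (p₁ − p₀)/(1 − p₀).
PS = (0.77605 − 0.2792) / 0.7208 ≈ 0.6893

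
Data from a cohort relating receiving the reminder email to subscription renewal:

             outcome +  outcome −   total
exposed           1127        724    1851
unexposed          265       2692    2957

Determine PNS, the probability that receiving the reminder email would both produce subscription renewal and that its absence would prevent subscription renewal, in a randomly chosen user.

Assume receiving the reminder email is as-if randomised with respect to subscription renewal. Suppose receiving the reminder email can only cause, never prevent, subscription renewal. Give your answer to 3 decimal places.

PNS ≈ 0.519

p₁ = P(outcome | exposed) = 1127/1851 = 0.60886
p₀ = P(outcome | unexposed) = 265/2957 = 0.089618
Under exogeneity and monotonicity, PNS = p₁ − p₀.
PNS = 0.60886 − 0.089618 = 0.51924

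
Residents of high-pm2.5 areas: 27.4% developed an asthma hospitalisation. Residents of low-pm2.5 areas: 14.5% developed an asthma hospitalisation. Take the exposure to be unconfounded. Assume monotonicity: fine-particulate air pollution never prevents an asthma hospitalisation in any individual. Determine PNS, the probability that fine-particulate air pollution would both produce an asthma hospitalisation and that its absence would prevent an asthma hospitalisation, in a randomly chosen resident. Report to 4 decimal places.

p₁ = 0.274, p₀ = 0.145.
Under exogeneity and monotonicity, PNS = p₁ − p₀.
PNS = 0.274 − 0.145 = 0.129

PNS ≈ 0.1290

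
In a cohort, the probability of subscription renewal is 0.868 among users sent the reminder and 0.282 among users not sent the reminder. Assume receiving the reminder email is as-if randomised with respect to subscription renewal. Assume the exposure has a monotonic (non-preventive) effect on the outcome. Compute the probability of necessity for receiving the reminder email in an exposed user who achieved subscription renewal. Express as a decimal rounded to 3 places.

Let p₁ = 0.868, p₀ = 0.282.
Under exogeneity and monotonicity, PN = (p₁ − p₀) / p₁.
PN = (0.868 − 0.282) / 0.868 = 0.586 / 0.868 ≈ 0.6751

PN ≈ 0.675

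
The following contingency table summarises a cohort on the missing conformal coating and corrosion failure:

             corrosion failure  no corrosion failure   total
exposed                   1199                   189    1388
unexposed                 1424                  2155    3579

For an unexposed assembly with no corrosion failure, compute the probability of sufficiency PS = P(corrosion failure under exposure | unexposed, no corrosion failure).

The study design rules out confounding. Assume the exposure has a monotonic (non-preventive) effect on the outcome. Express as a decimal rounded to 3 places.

PS ≈ 0.774

p₁ = P(outcome | exposed) = 1199/1388 = 0.86383
p₀ = P(outcome | unexposed) = 1424/3579 = 0.39788
Under exogeneity and monotonicity, PS = (p₁ − p₀)/(1 − p₀).
PS = (0.86383 − 0.39788) / 0.60212 ≈ 0.7739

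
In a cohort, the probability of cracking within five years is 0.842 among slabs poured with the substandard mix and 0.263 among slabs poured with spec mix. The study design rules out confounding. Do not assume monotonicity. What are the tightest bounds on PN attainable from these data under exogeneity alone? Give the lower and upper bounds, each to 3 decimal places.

0.688 ≤ PN ≤ 0.875

Let p₁ = 0.842, p₀ = 0.263.
Under exogeneity alone the bounds on PN are max{0,(p₁−p₀)/p₁} ≤ PN ≤ min{1,(1−p₀)/p₁}.
  lower = (p₁ − p₀)/p₁ = 0.579 / 0.842 ≈ 0.6876
  upper = min{1, (1 − p₀)/p₁} = 0.737 / 0.842 ≈ 0.8753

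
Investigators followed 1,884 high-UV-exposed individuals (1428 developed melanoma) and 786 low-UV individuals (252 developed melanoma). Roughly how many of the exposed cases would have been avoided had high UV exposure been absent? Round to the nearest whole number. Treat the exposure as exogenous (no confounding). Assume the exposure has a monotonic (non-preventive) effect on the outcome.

p₁ = P(outcome | exposed) = 1428/1884 = 0.75796
p₀ = P(outcome | unexposed) = 252/786 = 0.32061
PN = (p₁ − p₀)/p₁ = (0.75796 − 0.32061) / 0.75796 ≈ 0.57701.
Attributable cases ≈ PN × (exposed cases) = 0.57701 × 1428 ≈ 823.97.

about 824 cases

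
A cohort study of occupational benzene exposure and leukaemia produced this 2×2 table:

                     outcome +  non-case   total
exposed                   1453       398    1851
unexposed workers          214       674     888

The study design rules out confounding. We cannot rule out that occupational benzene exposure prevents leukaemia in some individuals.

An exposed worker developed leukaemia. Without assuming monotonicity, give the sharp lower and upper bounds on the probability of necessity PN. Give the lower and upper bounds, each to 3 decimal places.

p₁ = P(outcome | exposed) = 1453/1851 = 0.78498
p₀ = P(outcome | unexposed) = 214/888 = 0.24099
Under exogeneity alone the bounds on PN are max{0,(p₁−p₀)/p₁} ≤ PN ≤ min{1,(1−p₀)/p₁}.
  lower = (p₁ − p₀)/p₁ = 0.54399 / 0.78498 ≈ 0.6930
  upper = min{1, (1 − p₀)/p₁} = 0.75901 / 0.78498 ≈ 0.9669

0.693 ≤ PN ≤ 0.967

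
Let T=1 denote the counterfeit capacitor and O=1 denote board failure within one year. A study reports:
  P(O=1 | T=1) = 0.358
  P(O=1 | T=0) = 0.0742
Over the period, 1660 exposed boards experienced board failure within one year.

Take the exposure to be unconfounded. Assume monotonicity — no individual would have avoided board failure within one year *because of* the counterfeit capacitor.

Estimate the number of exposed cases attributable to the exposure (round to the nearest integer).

about 1316 cases

Let p₁ = 0.358, p₀ = 0.0742.
PN = (p₁ − p₀)/p₁ = (0.358 − 0.0742) / 0.358 ≈ 0.79274.
Attributable cases ≈ PN × (exposed cases) = 0.79274 × 1660 ≈ 1315.94.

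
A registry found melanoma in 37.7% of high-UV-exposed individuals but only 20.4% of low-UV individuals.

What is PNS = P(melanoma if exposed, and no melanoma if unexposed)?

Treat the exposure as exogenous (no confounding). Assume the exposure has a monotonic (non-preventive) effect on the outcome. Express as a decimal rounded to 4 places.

p₁ = 0.377, p₀ = 0.204.
Under exogeneity and monotonicity, PNS = p₁ − p₀.
PNS = 0.377 − 0.204 = 0.173

PNS ≈ 0.1730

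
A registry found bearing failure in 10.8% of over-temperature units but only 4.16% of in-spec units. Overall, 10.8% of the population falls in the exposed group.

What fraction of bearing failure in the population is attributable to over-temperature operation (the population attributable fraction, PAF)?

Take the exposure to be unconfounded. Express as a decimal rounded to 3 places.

p₁ = 0.108, p₀ = 0.0416.
Overall risk P(Y=1) = π·p₁ + (1−π)·p₀ = 0.108×0.108 + 0.892×0.0416 = 0.048771.
Under exogeneity, PAF = [P(Y=1) − p₀] / P(Y=1).
PAF = (0.048771 − 0.0416) / 0.048771 ≈ 0.1470

PAF ≈ 0.147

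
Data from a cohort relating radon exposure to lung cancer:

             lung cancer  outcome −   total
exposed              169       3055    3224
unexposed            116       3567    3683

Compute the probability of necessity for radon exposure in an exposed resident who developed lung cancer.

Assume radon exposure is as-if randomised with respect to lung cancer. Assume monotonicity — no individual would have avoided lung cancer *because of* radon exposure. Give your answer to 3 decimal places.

p₁ = P(outcome | exposed) = 169/3224 = 0.052419
p₀ = P(outcome | unexposed) = 116/3683 = 0.031496
Under exogeneity and monotonicity, PN = (p₁ − p₀)/p₁.
PN = (0.052419 − 0.031496) / 0.052419 ≈ 0.3992

PN ≈ 0.399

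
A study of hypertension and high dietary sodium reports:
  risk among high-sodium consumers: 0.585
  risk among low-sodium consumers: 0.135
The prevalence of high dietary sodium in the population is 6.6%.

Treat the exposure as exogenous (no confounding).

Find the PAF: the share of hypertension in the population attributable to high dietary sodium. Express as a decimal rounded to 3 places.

Let p₁ = 0.585, p₀ = 0.135.
Overall risk P(Y=1) = π·p₁ + (1−π)·p₀ = 0.066×0.585 + 0.934×0.135 = 0.1647.
Under exogeneity, PAF = [P(Y=1) − p₀] / P(Y=1).
PAF = (0.1647 − 0.135) / 0.1647 ≈ 0.1803

PAF ≈ 0.180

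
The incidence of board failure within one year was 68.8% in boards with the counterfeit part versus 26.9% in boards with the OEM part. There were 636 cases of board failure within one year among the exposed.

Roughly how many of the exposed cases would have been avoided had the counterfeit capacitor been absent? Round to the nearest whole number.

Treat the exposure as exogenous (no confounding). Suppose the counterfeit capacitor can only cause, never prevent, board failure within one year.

about 387 cases

p₁ = 0.688, p₀ = 0.269.
PN = (p₁ − p₀)/p₁ = (0.688 − 0.269) / 0.688 ≈ 0.60901.
Attributable cases ≈ PN × (exposed cases) = 0.60901 × 636 ≈ 387.33.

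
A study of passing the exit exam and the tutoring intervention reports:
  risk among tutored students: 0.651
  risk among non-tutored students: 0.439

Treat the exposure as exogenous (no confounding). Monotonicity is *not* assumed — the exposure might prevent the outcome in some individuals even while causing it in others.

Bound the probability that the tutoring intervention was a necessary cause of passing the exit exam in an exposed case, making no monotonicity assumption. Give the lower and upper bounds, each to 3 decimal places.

0.326 ≤ PN ≤ 0.862

Let p₁ = 0.651, p₀ = 0.439.
Under exogeneity alone the bounds on PN are max{0,(p₁−p₀)/p₁} ≤ PN ≤ min{1,(1−p₀)/p₁}.
  lower = (p₁ − p₀)/p₁ = 0.212 / 0.651 ≈ 0.3257
  upper = min{1, (1 − p₀)/p₁} = 0.561 / 0.651 ≈ 0.8618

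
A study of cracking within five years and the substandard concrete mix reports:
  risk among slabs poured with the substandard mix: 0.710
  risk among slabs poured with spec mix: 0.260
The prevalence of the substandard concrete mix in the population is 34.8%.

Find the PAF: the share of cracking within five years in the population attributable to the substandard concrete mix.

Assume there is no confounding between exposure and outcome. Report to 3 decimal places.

PAF ≈ 0.376

Let p₁ = 0.71, p₀ = 0.26.
Overall risk P(Y=1) = π·p₁ + (1−π)·p₀ = 0.348×0.71 + 0.652×0.26 = 0.4166.
Under exogeneity, PAF = [P(Y=1) − p₀] / P(Y=1).
PAF = (0.4166 − 0.26) / 0.4166 ≈ 0.3759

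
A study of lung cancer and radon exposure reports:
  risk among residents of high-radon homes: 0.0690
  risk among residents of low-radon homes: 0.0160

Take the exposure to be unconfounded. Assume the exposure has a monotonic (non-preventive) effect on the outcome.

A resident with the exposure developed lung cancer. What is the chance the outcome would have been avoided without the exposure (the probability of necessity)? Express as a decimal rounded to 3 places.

PN ≈ 0.768

Let p₁ = 0.069, p₀ = 0.016.
Under exogeneity and monotonicity, PN = (p₁ − p₀) / p₁.
PN = (0.069 − 0.016) / 0.069 = 0.053 / 0.069 ≈ 0.7681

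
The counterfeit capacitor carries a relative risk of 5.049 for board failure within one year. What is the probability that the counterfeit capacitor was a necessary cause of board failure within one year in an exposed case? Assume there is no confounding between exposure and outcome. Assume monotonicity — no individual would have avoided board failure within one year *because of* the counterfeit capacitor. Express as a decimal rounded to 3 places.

Under exogeneity and monotonicity, PN = (RR − 1) / RR = 1 − 1/RR.
PN = (5.049 − 1) / 5.049 = 4.049 / 5.049 ≈ 0.8019

PN ≈ 0.802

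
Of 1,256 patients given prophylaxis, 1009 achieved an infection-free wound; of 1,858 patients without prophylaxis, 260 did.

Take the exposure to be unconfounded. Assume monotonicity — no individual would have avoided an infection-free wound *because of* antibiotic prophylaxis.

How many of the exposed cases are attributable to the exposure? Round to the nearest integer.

about 833 cases

p₁ = P(outcome | exposed) = 1009/1256 = 0.80334
p₀ = P(outcome | unexposed) = 260/1858 = 0.13994
PN = (p₁ − p₀)/p₁ = (0.80334 − 0.13994) / 0.80334 ≈ 0.82581.
Attributable cases ≈ PN × (exposed cases) = 0.82581 × 1009 ≈ 833.24.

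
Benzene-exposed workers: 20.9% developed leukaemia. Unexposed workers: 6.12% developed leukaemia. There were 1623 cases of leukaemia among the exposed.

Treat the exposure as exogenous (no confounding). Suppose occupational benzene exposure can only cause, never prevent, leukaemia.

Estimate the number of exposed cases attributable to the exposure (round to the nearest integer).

p₁ = 0.209, p₀ = 0.0612.
PN = (p₁ − p₀)/p₁ = (0.209 − 0.0612) / 0.209 ≈ 0.70718.
Attributable cases ≈ PN × (exposed cases) = 0.70718 × 1623 ≈ 1147.75.

about 1148 cases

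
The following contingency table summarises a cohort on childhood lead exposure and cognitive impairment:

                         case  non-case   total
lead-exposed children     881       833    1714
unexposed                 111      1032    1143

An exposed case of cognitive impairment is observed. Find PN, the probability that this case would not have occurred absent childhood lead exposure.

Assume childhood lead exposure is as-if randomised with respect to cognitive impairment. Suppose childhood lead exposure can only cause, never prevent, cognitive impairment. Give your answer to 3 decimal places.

PN ≈ 0.811

p₁ = P(outcome | exposed) = 881/1714 = 0.514
p₀ = P(outcome | unexposed) = 111/1143 = 0.097113
Under exogeneity and monotonicity, PN = (p₁ − p₀) / p₁.
PN = (0.514 − 0.097113) / 0.514 = 0.41689 / 0.514 ≈ 0.8111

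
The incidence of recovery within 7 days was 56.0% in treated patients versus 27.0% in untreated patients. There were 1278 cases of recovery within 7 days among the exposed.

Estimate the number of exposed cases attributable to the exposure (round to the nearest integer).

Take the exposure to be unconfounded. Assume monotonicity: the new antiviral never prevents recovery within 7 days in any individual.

p₁ = 0.56, p₀ = 0.27.
PN = (p₁ − p₀)/p₁ = (0.56 − 0.27) / 0.56 ≈ 0.51786.
Attributable cases ≈ PN × (exposed cases) = 0.51786 × 1278 ≈ 661.82.

about 662 cases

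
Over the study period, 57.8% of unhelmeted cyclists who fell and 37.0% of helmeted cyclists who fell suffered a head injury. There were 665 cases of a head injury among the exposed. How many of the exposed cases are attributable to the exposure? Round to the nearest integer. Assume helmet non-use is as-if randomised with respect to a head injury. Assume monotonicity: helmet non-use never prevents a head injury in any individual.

p₁ = 0.578, p₀ = 0.37.
PN = (p₁ − p₀)/p₁ = (0.578 − 0.37) / 0.578 ≈ 0.35986.
Attributable cases ≈ PN × (exposed cases) = 0.35986 × 665 ≈ 239.31.

about 239 cases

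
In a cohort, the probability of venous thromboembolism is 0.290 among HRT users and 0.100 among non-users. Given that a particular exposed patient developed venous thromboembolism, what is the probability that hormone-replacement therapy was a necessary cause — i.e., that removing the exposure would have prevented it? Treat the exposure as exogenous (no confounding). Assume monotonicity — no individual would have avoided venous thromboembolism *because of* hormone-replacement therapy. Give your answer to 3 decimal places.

Let p₁ = 0.29, p₀ = 0.1.
Under exogeneity and monotonicity, PN = (p₁ − p₀) / p₁.
PN = (0.29 − 0.1) / 0.29 = 0.19 / 0.29 ≈ 0.6552

PN ≈ 0.655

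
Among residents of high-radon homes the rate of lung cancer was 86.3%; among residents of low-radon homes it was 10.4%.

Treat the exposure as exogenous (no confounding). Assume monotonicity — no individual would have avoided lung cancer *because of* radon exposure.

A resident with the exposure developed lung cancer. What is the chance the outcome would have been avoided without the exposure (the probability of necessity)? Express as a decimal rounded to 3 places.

PN ≈ 0.879

p₁ = 0.863, p₀ = 0.104.
Under exogeneity and monotonicity, PN = (p₁ − p₀) / p₁.
PN = (0.863 − 0.104) / 0.863 = 0.759 / 0.863 ≈ 0.8795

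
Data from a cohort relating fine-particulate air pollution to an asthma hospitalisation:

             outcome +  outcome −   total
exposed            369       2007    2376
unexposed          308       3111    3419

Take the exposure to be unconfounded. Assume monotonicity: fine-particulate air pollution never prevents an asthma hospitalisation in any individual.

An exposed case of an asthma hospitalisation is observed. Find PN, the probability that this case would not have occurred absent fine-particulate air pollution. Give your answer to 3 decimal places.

PN ≈ 0.420

p₁ = P(outcome | exposed) = 369/2376 = 0.1553
p₀ = P(outcome | unexposed) = 308/3419 = 0.090085
Under exogeneity and monotonicity, PN = (p₁ − p₀)/p₁.
PN = (0.1553 − 0.090085) / 0.1553 ≈ 0.4199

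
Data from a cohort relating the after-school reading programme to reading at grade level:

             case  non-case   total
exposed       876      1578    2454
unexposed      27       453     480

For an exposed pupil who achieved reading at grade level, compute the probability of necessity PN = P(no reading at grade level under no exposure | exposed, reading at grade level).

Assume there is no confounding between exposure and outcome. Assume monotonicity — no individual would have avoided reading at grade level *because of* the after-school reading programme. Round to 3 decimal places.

PN ≈ 0.842

p₁ = P(outcome | exposed) = 876/2454 = 0.35697
p₀ = P(outcome | unexposed) = 27/480 = 0.05625
Under exogeneity and monotonicity, PN = (p₁ − p₀)/p₁.
PN = (0.35697 − 0.05625) / 0.35697 ≈ 0.8424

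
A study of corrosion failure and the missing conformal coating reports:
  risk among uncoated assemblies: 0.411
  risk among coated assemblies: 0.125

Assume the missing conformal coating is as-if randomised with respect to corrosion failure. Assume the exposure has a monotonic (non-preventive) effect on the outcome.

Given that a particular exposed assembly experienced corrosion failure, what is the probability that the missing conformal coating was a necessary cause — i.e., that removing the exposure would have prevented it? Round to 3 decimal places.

Let p₁ = 0.411, p₀ = 0.125.
Under exogeneity and monotonicity, PN = (p₁ − p₀) / p₁.
PN = (0.411 − 0.125) / 0.411 = 0.286 / 0.411 ≈ 0.6959

PN ≈ 0.696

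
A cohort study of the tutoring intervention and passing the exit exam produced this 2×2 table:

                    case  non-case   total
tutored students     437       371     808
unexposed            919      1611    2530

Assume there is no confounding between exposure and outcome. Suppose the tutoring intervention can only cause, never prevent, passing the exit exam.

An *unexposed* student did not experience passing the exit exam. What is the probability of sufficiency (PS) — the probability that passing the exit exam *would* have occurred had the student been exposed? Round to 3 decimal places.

p₁ = P(outcome | exposed) = 437/808 = 0.54084
p₀ = P(outcome | unexposed) = 919/2530 = 0.36324
Under exogeneity and monotonicity, PS = (p₁ − p₀) / (1 − p₀).
PS = (0.54084 − 0.36324) / (1 − 0.36324) = 0.1776 / 0.63676 ≈ 0.2789

PS ≈ 0.279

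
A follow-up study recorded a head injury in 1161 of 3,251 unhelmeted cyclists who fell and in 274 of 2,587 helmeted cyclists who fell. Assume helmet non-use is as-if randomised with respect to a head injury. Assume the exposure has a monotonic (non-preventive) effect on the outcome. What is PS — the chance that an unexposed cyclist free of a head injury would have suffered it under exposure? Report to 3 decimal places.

p₁ = P(outcome | exposed) = 1161/3251 = 0.35712
p₀ = P(outcome | unexposed) = 274/2587 = 0.10591
Under exogeneity and monotonicity, PS = (p₁ − p₀) / (1 − p₀).
PS = (0.35712 − 0.10591) / (1 − 0.10591) = 0.25121 / 0.89409 ≈ 0.2810

PS ≈ 0.281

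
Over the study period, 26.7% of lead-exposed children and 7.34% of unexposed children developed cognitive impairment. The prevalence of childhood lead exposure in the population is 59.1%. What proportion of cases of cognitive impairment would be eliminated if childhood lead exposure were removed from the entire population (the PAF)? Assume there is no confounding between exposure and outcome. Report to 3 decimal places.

p₁ = 0.267, p₀ = 0.0734.
Overall risk P(Y=1) = π·p₁ + (1−π)·p₀ = 0.591×0.267 + 0.409×0.0734 = 0.18782.
Under exogeneity, PAF = [P(Y=1) − p₀] / P(Y=1).
PAF = (0.18782 − 0.0734) / 0.18782 ≈ 0.6092

PAF ≈ 0.609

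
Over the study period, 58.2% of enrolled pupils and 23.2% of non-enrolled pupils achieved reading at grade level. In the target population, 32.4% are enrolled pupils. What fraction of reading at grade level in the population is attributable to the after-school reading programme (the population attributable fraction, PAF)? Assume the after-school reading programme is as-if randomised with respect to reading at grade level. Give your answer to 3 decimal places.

PAF ≈ 0.328

p₁ = 0.582, p₀ = 0.232.
Overall risk P(Y=1) = π·p₁ + (1−π)·p₀ = 0.324×0.582 + 0.676×0.232 = 0.3454.
Under exogeneity, PAF = [P(Y=1) − p₀] / P(Y=1).
PAF = (0.3454 − 0.232) / 0.3454 ≈ 0.3283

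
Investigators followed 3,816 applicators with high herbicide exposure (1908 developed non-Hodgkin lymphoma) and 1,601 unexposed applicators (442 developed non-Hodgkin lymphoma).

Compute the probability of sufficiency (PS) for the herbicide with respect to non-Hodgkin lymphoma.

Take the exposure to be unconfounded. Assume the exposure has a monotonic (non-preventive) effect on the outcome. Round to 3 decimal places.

p₁ = P(outcome | exposed) = 1908/3816 = 0.5
p₀ = P(outcome | unexposed) = 442/1601 = 0.27608
Under exogeneity and monotonicity, PS = (p₁ − p₀) / (1 − p₀).
PS = (0.5 − 0.27608) / (1 − 0.27608) = 0.22392 / 0.72392 ≈ 0.3093

PS ≈ 0.309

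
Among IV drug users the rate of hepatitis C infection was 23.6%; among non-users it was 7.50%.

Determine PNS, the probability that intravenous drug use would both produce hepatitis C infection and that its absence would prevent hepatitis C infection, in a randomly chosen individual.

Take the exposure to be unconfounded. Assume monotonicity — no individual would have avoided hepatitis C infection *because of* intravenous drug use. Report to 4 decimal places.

p₁ = 0.236, p₀ = 0.075.
Under exogeneity and monotonicity, PNS = p₁ − p₀.
PNS = 0.236 − 0.075 = 0.161

PNS ≈ 0.1610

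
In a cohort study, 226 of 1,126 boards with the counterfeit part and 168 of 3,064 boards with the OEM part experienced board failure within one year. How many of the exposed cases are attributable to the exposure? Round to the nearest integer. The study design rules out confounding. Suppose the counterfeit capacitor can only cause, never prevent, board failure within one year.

about 164 cases

p₁ = P(outcome | exposed) = 226/1126 = 0.20071
p₀ = P(outcome | unexposed) = 168/3064 = 0.05483
PN = (p₁ − p₀)/p₁ = (0.20071 − 0.05483) / 0.20071 ≈ 0.72682.
Attributable cases ≈ PN × (exposed cases) = 0.72682 × 226 ≈ 164.26.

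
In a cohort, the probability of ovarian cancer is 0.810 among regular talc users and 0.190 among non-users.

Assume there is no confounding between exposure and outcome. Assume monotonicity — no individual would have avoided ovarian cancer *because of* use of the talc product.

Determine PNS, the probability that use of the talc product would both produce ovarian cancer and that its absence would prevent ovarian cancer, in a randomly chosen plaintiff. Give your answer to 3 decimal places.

PNS ≈ 0.620

Let p₁ = 0.81, p₀ = 0.19.
Under exogeneity and monotonicity, PNS = p₁ − p₀.
PNS = 0.81 − 0.19 = 0.62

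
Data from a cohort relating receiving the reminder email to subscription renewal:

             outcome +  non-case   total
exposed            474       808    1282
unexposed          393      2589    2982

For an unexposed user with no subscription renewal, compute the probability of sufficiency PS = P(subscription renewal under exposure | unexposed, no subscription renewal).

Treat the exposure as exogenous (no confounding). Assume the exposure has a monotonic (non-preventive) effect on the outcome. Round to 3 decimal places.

PS ≈ 0.274

p₁ = P(outcome | exposed) = 474/1282 = 0.36973
p₀ = P(outcome | unexposed) = 393/2982 = 0.13179
Under exogeneity and monotonicity, PS = (p₁ − p₀)/(1 − p₀).
PS = (0.36973 − 0.13179) / 0.86821 ≈ 0.2741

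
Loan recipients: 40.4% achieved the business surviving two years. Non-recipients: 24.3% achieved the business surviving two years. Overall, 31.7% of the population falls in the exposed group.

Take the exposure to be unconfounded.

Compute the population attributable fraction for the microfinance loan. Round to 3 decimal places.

p₁ = 0.404, p₀ = 0.243.
Overall risk P(Y=1) = π·p₁ + (1−π)·p₀ = 0.317×0.404 + 0.683×0.243 = 0.29404.
Under exogeneity, PAF = [P(Y=1) − p₀] / P(Y=1).
PAF = (0.29404 − 0.243) / 0.29404 ≈ 0.1736

PAF ≈ 0.174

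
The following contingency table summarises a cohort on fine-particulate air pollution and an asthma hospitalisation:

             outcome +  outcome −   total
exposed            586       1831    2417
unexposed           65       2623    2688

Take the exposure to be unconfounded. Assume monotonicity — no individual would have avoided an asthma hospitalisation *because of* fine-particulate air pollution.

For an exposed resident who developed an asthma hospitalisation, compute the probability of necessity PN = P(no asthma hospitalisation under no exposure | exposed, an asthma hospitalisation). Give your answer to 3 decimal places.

p₁ = P(outcome | exposed) = 586/2417 = 0.24245
p₀ = P(outcome | unexposed) = 65/2688 = 0.024182
Under exogeneity and monotonicity, PN = (p₁ − p₀)/p₁.
PN = (0.24245 − 0.024182) / 0.24245 ≈ 0.9003

PN ≈ 0.900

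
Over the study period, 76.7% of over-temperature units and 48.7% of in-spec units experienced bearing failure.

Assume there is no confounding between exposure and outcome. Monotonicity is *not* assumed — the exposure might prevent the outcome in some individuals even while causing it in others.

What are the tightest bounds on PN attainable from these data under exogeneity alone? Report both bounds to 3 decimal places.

0.365 ≤ PN ≤ 0.669

p₁ = 0.767, p₀ = 0.487.
Under exogeneity alone the bounds on PN are max{0,(p₁−p₀)/p₁} ≤ PN ≤ min{1,(1−p₀)/p₁}.
  lower = (p₁ − p₀)/p₁ = 0.28 / 0.767 ≈ 0.3651
  upper = min{1, (1 − p₀)/p₁} = 0.513 / 0.767 ≈ 0.6688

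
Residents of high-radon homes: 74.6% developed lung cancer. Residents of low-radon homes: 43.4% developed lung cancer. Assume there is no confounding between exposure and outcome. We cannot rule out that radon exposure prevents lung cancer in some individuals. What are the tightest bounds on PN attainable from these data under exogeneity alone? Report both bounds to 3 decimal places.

0.418 ≤ PN ≤ 0.759

p₁ = 0.746, p₀ = 0.434.
Under exogeneity alone the bounds on PN are max{0,(p₁−p₀)/p₁} ≤ PN ≤ min{1,(1−p₀)/p₁}.
  lower = (p₁ − p₀)/p₁ = 0.312 / 0.746 ≈ 0.4182
  upper = min{1, (1 − p₀)/p₁} = 0.566 / 0.746 ≈ 0.7587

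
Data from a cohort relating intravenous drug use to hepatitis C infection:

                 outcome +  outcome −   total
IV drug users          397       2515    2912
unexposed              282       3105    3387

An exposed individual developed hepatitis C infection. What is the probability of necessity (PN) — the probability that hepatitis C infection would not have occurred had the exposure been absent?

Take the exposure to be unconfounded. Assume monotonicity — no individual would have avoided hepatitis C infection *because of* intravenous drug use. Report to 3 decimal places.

PN ≈ 0.389

p₁ = P(outcome | exposed) = 397/2912 = 0.13633
p₀ = P(outcome | unexposed) = 282/3387 = 0.08326
Under exogeneity and monotonicity, PN = (p₁ − p₀)/p₁.
PN = (0.13633 − 0.08326) / 0.13633 ≈ 0.3893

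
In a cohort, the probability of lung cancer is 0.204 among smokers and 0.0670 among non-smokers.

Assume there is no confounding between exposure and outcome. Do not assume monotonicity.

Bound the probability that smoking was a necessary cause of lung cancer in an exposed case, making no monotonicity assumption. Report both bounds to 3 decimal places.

Let p₁ = 0.204, p₀ = 0.067.
Under exogeneity alone the bounds on PN are max{0,(p₁−p₀)/p₁} ≤ PN ≤ min{1,(1−p₀)/p₁}.
  lower = (p₁ − p₀)/p₁ = 0.137 / 0.204 ≈ 0.6716
  upper = min{1, (1 − p₀)/p₁} = 0.933 / 0.204 ≈ 4.5735 → capped at 1

0.672 ≤ PN ≤ 1.000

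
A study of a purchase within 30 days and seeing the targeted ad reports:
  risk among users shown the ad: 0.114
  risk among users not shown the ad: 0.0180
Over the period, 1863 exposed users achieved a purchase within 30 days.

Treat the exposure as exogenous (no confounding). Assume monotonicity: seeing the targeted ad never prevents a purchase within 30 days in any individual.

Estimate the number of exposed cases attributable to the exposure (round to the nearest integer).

about 1569 cases

Let p₁ = 0.114, p₀ = 0.018.
PN = (p₁ − p₀)/p₁ = (0.114 − 0.018) / 0.114 ≈ 0.84211.
Attributable cases ≈ PN × (exposed cases) = 0.84211 × 1863 ≈ 1568.84.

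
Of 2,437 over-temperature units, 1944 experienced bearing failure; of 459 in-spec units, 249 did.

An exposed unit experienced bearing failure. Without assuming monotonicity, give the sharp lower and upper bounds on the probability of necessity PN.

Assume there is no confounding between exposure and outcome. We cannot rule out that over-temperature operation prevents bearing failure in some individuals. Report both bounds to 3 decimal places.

p₁ = P(outcome | exposed) = 1944/2437 = 0.7977
p₀ = P(outcome | unexposed) = 249/459 = 0.54248
Under exogeneity alone the bounds on PN are max{0,(p₁−p₀)/p₁} ≤ PN ≤ min{1,(1−p₀)/p₁}.
  lower = (p₁ − p₀)/p₁ = 0.25522 / 0.7977 ≈ 0.3199
  upper = min{1, (1 − p₀)/p₁} = 0.45752 / 0.7977 ≈ 0.5735

0.320 ≤ PN ≤ 0.574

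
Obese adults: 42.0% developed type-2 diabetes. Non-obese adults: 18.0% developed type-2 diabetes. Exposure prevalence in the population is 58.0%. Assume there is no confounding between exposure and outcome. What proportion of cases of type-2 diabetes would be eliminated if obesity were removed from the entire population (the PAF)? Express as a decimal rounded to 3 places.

p₁ = 0.42, p₀ = 0.18.
Overall risk P(Y=1) = π·p₁ + (1−π)·p₀ = 0.58×0.42 + 0.42×0.18 = 0.3192.
Under exogeneity, PAF = [P(Y=1) − p₀] / P(Y=1).
PAF = (0.3192 − 0.18) / 0.3192 ≈ 0.4361

PAF ≈ 0.436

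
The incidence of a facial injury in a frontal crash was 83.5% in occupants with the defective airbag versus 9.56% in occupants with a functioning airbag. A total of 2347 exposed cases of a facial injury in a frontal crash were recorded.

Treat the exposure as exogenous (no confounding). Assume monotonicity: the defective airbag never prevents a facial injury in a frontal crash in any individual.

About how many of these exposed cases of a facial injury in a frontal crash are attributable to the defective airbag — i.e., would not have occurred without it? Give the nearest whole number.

p₁ = 0.835, p₀ = 0.0956.
PN = (p₁ − p₀)/p₁ = (0.835 − 0.0956) / 0.835 ≈ 0.88551.
Attributable cases ≈ PN × (exposed cases) = 0.88551 × 2347 ≈ 2078.29.

about 2078 cases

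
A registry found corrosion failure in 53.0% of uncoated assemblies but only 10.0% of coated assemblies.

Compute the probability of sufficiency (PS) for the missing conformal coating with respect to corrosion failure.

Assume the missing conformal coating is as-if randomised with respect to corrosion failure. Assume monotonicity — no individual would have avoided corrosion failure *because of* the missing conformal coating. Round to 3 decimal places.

PS ≈ 0.478

p₁ = 0.53, p₀ = 0.1.
Under exogeneity and monotonicity, PS = (p₁ − p₀) / (1 − p₀).
PS = (0.53 − 0.1) / (1 − 0.1) = 0.43 / 0.9 ≈ 0.4778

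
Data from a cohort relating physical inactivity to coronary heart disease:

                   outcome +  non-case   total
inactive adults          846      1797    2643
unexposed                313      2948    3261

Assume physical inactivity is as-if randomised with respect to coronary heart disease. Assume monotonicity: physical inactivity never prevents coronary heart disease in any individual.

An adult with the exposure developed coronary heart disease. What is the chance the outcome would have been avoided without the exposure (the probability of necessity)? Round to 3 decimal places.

p₁ = P(outcome | exposed) = 846/2643 = 0.32009
p₀ = P(outcome | unexposed) = 313/3261 = 0.095983
Under exogeneity and monotonicity, PN = (p₁ − p₀)/p₁.
PN = (0.32009 − 0.095983) / 0.32009 ≈ 0.7001

PN ≈ 0.700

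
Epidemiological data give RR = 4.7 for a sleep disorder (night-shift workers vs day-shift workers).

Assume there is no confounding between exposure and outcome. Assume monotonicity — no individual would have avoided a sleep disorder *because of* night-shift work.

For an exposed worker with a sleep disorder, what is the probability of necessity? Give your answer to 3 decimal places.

PN ≈ 0.787

Under exogeneity and monotonicity, PN = (RR − 1) / RR = 1 − 1/RR.
PN = (4.7 − 1) / 4.7 = 3.7 / 4.7 ≈ 0.7872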